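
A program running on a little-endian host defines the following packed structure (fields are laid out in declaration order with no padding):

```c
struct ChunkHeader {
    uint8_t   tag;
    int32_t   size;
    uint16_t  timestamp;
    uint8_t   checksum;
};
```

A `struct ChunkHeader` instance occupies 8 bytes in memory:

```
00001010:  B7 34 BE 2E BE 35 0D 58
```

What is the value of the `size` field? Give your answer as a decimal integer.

-1104232908

`size` follows `tag` (1 byte), so it starts at byte offset 1 and occupies 4 bytes.
Bytes at offsets 1..4: 34 BE 2E BE.
Little-endian: lowest address holds the least-significant byte.
Reassemble most-significant byte first: BE 2E BE 34 → 0xBE2EBE34.
Top bit is set, so as a signed 32-bit value this is 0xBE2EBE34 − 2^32 = -1104232908.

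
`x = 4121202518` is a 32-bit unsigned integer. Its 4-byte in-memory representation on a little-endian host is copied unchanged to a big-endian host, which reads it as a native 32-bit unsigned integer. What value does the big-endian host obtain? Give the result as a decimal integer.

4121202518 in 32-bit hexadecimal is 0xF5A48F56.
Stored little-endian, the bytes at ascending addresses are 56 8F A4 F5.
Read back as big-endian, the last byte is least significant, giving 0x568FA4F5.
0x568FA4F5 = 1452254453.

1452254453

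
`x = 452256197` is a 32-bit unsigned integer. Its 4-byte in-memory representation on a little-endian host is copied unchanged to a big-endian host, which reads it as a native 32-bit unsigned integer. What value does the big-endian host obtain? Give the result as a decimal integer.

452256197 in 32-bit hexadecimal is 0x1AF4E1C5.
Stored little-endian, the bytes at ascending addresses are C5 E1 F4 1A.
Read back as big-endian, the last byte is least significant, giving 0xC5E1F41A.
0xC5E1F41A = 3319919642.

3319919642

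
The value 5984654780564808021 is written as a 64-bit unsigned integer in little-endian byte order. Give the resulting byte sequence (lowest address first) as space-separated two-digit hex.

55 A1 E8 9A D0 C3 0D 53

5984654780564808021 in hexadecimal, padded to 64 bits, is 0x530DC3D09AE8A155.
Split into bytes (most-significant first): 53 0D C3 D0 9A E8 A1 55.
Little-endian: lowest address holds the least-significant byte.
So at ascending addresses the bytes are 55 A1 E8 9A D0 C3 0D 53.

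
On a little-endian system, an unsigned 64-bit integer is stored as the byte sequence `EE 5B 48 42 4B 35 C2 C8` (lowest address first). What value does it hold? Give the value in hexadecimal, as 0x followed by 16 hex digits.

0xC8C2354B42485BEE

Little-endian stores the least-significant byte at the lowest address.
Reassemble most-significant byte first: C8 C2 35 4B 42 48 5B EE → 0xC8C2354B42485BEE.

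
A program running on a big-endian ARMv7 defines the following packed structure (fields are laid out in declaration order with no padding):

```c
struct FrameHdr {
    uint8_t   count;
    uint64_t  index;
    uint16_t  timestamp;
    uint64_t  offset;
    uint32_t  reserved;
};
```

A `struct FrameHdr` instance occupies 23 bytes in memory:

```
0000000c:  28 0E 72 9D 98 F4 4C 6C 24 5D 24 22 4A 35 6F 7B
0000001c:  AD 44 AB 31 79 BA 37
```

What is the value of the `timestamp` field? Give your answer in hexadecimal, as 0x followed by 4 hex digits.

0x5D24

`timestamp` follows `count` (1 B), `index` (8 B), so it starts at offset 1 + 8 = 9 and occupies 2 bytes.
Bytes at offsets 9..10: 5D 24.
In big-endian order the high byte comes first in memory.
The bytes are already most-significant first: 0x5D24.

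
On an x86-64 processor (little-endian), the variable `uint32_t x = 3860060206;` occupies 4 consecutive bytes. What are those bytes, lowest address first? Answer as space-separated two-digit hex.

3860060206 in hexadecimal, padded to 32 bits, is 0xE613D82E.
Split into bytes (most-significant first): E6 13 D8 2E.
Little-endian stores the least-significant byte at the lowest address.
So at ascending addresses the bytes are 2E D8 13 E6.

2E D8 13 E6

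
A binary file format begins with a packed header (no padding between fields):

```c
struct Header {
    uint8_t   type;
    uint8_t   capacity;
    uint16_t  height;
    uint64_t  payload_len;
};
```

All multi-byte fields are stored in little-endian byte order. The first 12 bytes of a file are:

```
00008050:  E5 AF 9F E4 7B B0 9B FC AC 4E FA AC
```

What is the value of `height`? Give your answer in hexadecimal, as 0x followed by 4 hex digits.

0xE49F

`height` follows `type` (1 B), `capacity` (1 B), so it starts at offset 1 + 1 = 2 and occupies 2 bytes.
Bytes at offsets 2..3: 9F E4.
In little-endian order the low byte comes first in memory.
Reassemble most-significant byte first: E4 9F → 0xE49F.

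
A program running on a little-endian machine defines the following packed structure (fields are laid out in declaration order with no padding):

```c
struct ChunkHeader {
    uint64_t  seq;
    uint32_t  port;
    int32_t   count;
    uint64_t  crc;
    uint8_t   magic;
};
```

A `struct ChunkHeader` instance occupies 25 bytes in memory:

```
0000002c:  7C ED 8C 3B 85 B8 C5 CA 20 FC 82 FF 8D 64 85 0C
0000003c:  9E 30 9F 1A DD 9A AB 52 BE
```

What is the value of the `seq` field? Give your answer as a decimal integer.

`seq` is the first field, at byte offset 0, occupying 8 bytes.
Bytes at offsets 0..7: 7C ED 8C 3B 85 B8 C5 CA.
In little-endian order the low byte comes first in memory.
Reassemble most-significant byte first: CA C5 B8 85 3B 8C ED 7C → 0xCAC5B8853B8CED7C.
0xCAC5B8853B8CED7C = 14611287448442695036.

14611287448442695036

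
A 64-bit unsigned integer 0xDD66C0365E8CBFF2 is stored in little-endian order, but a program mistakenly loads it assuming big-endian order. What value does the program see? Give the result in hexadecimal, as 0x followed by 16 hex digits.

0xF2BF8C5E36C066DD

Stored little-endian, the bytes at ascending addresses are F2 BF 8C 5E 36 C0 66 DD.
Read back as big-endian, the last byte is least significant, giving 0xF2BF8C5E36C066DD.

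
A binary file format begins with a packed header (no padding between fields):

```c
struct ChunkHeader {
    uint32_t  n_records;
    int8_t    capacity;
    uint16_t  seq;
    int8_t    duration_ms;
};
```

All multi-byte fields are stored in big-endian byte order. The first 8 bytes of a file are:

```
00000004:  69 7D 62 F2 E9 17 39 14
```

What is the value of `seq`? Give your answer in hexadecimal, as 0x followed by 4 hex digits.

`seq` follows `n_records` (4 B), `capacity` (1 B), so it starts at offset 4 + 1 = 5 and occupies 2 bytes.
Bytes at offsets 5..6: 17 39.
Big-endian stores the most-significant byte at the lowest address.
The bytes are already most-significant first: 0x1739.

0x1739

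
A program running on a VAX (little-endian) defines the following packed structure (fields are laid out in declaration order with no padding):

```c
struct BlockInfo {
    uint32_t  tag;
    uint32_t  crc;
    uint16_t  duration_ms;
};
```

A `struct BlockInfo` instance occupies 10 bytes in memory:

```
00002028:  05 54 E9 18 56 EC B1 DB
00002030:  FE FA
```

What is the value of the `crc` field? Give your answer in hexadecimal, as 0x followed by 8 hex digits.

0xDBB1EC56

`crc` follows `tag` (4 bytes), so it starts at byte offset 4 and occupies 4 bytes.
Bytes at offsets 4..7: 56 EC B1 DB.
Little-endian: lowest address holds the least-significant byte.
Reassemble most-significant byte first: DB B1 EC 56 → 0xDBB1EC56.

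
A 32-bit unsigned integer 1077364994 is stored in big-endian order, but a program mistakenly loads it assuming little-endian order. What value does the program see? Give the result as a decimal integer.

1077364994 in 32-bit hexadecimal is 0x40374902.
Stored big-endian, the bytes at ascending addresses are 40 37 49 02.
Read back as little-endian, the first byte is least significant, giving 0x02493740.
0x02493740 = 38352704.

38352704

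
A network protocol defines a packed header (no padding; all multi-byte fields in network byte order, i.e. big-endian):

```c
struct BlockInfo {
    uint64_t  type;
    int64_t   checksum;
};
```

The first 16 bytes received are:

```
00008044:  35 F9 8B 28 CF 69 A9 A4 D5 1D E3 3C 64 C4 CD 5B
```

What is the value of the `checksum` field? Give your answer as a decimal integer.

`checksum` follows `type` (8 bytes), so it starts at byte offset 8 and occupies 8 bytes.
Bytes at offsets 8..15: D5 1D E3 3C 64 C4 CD 5B.
Big-endian: lowest address holds the most-significant byte.
The bytes are already most-significant first: 0xD51DE33C64C4CD5B.
Top bit is set, so as a signed 64-bit value this is 0xD51DE33C64C4CD5B − 2^64 = -3090063920778130085.

-3090063920778130085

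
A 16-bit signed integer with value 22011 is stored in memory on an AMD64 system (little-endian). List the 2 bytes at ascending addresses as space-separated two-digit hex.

22011 in hexadecimal, padded to 16 bits, is 0x55FB.
Split into bytes (most-significant first): 55 FB.
In little-endian order the low byte comes first in memory.
So at ascending addresses the bytes are FB 55.

FB 55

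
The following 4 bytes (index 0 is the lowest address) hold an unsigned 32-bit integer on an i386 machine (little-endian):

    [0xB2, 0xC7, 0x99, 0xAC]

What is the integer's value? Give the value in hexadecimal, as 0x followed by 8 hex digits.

Little-endian stores the least-significant byte at the lowest address.
Reassemble most-significant byte first: AC 99 C7 B2 → 0xAC99C7B2.

0xAC99C7B2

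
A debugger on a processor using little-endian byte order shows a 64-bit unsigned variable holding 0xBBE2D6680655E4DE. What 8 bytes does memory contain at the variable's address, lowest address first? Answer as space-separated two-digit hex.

Split into bytes (most-significant first): BB E2 D6 68 06 55 E4 DE.
Little-endian: lowest address holds the least-significant byte.
So at ascending addresses the bytes are DE E4 55 06 68 D6 E2 BB.

DE E4 55 06 68 D6 E2 BB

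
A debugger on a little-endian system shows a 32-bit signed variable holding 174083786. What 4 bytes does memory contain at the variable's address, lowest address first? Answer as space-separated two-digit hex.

174083786 in hexadecimal, padded to 32 bits, is 0x0A604ECA.
Split into bytes (most-significant first): 0A 60 4E CA.
Little-endian stores the least-significant byte at the lowest address.
So at ascending addresses the bytes are CA 4E 60 0A.

CA 4E 60 0A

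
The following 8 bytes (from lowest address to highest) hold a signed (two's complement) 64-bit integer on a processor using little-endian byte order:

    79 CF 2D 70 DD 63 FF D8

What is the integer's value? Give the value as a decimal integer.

-2810417839734927495

Little-endian: lowest address holds the least-significant byte.
Reassemble most-significant byte first: D8 FF 63 DD 70 2D CF 79 → 0xD8FF63DD702DCF79.
Top bit is set, so as a signed 64-bit value this is 0xD8FF63DD702DCF79 − 2^64 = -2810417839734927495.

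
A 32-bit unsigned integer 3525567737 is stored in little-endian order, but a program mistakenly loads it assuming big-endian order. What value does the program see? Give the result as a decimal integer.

3525567737 in 32-bit hexadecimal is 0xD223E4F9.
Stored little-endian, the bytes at ascending addresses are F9 E4 23 D2.
Read back as big-endian, the last byte is least significant, giving 0xF9E423D2.
0xF9E423D2 = 4192478162.

4192478162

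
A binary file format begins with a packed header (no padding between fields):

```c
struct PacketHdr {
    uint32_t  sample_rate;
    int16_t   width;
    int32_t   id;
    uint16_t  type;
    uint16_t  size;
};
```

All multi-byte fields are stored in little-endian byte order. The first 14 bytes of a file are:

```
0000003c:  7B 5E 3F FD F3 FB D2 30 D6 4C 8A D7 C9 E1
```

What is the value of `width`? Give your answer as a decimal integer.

`width` follows `sample_rate` (4 bytes), so it starts at byte offset 4 and occupies 2 bytes.
Bytes at offsets 4..5: F3 FB.
Little-endian stores the least-significant byte at the lowest address.
Reassemble most-significant byte first: FB F3 → 0xFBF3.
Top bit is set, so as a signed 16-bit value this is 0xFBF3 − 2^16 = -1037.

-1037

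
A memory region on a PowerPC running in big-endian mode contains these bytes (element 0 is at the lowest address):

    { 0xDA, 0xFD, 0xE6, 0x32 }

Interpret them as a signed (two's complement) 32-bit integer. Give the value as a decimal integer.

-620894670

Big-endian: lowest address holds the most-significant byte.
The bytes are already most-significant first: 0xDAFDE632.
Top bit is set, so as a signed 32-bit value this is 0xDAFDE632 − 2^32 = -620894670.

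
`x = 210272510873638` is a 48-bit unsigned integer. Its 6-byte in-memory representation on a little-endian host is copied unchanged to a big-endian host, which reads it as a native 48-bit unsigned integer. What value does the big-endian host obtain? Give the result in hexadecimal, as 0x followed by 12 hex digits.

0x261051E23DBF

210272510873638 in 48-bit hexadecimal is 0xBF3DE2511026.
Stored little-endian, the bytes at ascending addresses are 26 10 51 E2 3D BF.
Read back as big-endian, the last byte is least significant, giving 0x261051E23DBF.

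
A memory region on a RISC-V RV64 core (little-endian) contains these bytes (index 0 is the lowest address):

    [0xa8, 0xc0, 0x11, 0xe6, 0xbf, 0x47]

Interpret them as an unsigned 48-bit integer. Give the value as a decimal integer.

78889524248744

In little-endian order the low byte comes first in memory.
Reassemble most-significant byte first: 47 BF E6 11 C0 A8 → 0x47BFE611C0A8.
0x47BFE611C0A8 = 78889524248744.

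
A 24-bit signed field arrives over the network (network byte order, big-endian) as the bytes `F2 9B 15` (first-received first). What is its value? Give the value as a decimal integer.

Big-endian stores the most-significant byte at the lowest address.
The bytes are already most-significant first: 0xF29B15.
Top bit is set, so as a signed 24-bit value this is 0xF29B15 − 2^24 = -877803.

-877803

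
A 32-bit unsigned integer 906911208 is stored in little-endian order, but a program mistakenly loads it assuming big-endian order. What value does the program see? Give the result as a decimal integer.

906911208 in 32-bit hexadecimal is 0x360E5DE8.
Stored little-endian, the bytes at ascending addresses are E8 5D 0E 36.
Read back as big-endian, the last byte is least significant, giving 0xE85D0E36.
0xE85D0E36 = 3898412598.

3898412598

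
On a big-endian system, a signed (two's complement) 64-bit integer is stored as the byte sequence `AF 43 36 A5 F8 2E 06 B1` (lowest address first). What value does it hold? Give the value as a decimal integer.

Big-endian stores the most-significant byte at the lowest address.
The bytes are already most-significant first: 0xAF4336A5F82E06B1.
Top bit is set, so as a signed 64-bit value this is 0xAF4336A5F82E06B1 − 2^64 = -5817746207171279183.

-5817746207171279183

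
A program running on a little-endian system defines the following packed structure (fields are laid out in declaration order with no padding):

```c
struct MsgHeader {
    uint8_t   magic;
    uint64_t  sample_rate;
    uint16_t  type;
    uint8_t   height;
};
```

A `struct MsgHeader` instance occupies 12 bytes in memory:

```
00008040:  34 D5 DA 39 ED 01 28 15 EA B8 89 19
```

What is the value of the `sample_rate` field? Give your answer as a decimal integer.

`sample_rate` follows `magic` (1 byte), so it starts at byte offset 1 and occupies 8 bytes.
Bytes at offsets 1..8: D5 DA 39 ED 01 28 15 EA.
In little-endian order the low byte comes first in memory.
Reassemble most-significant byte first: EA 15 28 01 ED 39 DA D5 → 0xEA152801ED39DAD5.
0xEA152801ED39DAD5 = 16867431968126130901.

16867431968126130901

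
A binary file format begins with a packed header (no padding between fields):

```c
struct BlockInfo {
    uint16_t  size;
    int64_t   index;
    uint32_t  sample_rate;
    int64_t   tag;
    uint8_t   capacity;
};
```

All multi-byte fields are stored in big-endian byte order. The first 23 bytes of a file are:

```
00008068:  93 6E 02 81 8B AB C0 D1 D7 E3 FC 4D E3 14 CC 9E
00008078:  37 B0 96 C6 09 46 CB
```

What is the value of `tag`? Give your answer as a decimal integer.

`tag` follows `size` (2 B), `index` (8 B), `sample_rate` (4 B), so it starts at offset 2 + 8 + 4 = 14 and occupies 8 bytes.
Bytes at offsets 14..21: CC 9E 37 B0 96 C6 09 46.
In big-endian order the high byte comes first in memory.
The bytes are already most-significant first: 0xCC9E37B096C60946.
Top bit is set, so as a signed 64-bit value this is 0xCC9E37B096C60946 − 2^64 = -3702460612068636346.

-3702460612068636346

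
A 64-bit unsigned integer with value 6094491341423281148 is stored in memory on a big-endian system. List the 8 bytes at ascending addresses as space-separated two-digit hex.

6094491341423281148 in hexadecimal, padded to 64 bits, is 0x5493FB95C43A83FC.
Split into bytes (most-significant first): 54 93 FB 95 C4 3A 83 FC.
Big-endian: lowest address holds the most-significant byte.
So the memory order matches the most-significant-first order: 54 93 FB 95 C4 3A 83 FC.

54 93 FB 95 C4 3A 83 FC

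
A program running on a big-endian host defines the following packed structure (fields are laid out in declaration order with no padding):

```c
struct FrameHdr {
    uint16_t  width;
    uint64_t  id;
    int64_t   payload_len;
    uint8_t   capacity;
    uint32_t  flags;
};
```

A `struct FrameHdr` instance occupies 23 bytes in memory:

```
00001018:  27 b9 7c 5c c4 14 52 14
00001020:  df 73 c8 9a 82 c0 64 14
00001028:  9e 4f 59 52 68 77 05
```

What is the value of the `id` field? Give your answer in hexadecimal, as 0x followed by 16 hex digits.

0x7C5CC4145214DF73

`id` follows `width` (2 bytes), so it starts at byte offset 2 and occupies 8 bytes.
Bytes at offsets 2..9: 7C 5C C4 14 52 14 DF 73.
Big-endian stores the most-significant byte at the lowest address.
The bytes are already most-significant first: 0x7C5CC4145214DF73.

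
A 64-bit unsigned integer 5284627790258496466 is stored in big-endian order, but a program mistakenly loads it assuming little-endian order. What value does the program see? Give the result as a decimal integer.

5284627790258496466 in 64-bit hexadecimal is 0x4956C4F9E083E3D2.
Stored big-endian, the bytes at ascending addresses are 49 56 C4 F9 E0 83 E3 D2.
Read back as little-endian, the first byte is least significant, giving 0xD2E383E0F9C45649.
0xD2E383E0F9C45649 = 15196134569964492361.

15196134569964492361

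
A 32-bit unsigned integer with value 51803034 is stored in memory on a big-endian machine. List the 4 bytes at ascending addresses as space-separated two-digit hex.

51803034 in hexadecimal, padded to 32 bits, is 0x0316739A.
Split into bytes (most-significant first): 03 16 73 9A.
Big-endian: lowest address holds the most-significant byte.
So the memory order matches the most-significant-first order: 03 16 73 9A.

03 16 73 9A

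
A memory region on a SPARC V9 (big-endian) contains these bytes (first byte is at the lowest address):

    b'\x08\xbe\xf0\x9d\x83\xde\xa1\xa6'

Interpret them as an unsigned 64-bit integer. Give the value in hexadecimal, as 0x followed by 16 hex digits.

In big-endian order the high byte comes first in memory.
The bytes are already most-significant first: 0x08BEF09D83DEA1A6.

0x08BEF09D83DEA1A6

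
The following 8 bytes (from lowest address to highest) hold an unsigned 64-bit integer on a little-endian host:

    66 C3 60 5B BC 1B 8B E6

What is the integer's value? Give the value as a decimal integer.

In little-endian order the low byte comes first in memory.
Reassemble most-significant byte first: E6 8B 1B BC 5B 60 C3 66 → 0xE68B1BBC5B60C366.
0xE68B1BBC5B60C366 = 16612402146287076198.

16612402146287076198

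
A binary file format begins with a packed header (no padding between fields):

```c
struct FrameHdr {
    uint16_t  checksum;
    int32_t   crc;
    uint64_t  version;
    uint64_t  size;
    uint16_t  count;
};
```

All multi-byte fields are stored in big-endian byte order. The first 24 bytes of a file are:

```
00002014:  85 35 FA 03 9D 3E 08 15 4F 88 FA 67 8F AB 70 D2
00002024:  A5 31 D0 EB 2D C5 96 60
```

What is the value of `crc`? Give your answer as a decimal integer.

`crc` follows `checksum` (2 bytes), so it starts at byte offset 2 and occupies 4 bytes.
Bytes at offsets 2..5: FA 03 9D 3E.
In big-endian order the high byte comes first in memory.
The bytes are already most-significant first: 0xFA039D3E.
Top bit is set, so as a signed 32-bit value this is 0xFA039D3E − 2^32 = -100426434.

-100426434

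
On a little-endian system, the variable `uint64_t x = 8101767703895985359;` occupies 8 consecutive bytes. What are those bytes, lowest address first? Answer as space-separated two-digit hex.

8101767703895985359 in hexadecimal, padded to 64 bits, is 0x706F42CD3B73CCCF.
Split into bytes (most-significant first): 70 6F 42 CD 3B 73 CC CF.
In little-endian order the low byte comes first in memory.
So at ascending addresses the bytes are CF CC 73 3B CD 42 6F 70.

CF CC 73 3B CD 42 6F 70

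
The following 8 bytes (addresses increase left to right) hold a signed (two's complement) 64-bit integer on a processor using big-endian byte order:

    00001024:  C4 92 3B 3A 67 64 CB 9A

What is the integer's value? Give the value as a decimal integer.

-4282295173647119462

Big-endian stores the most-significant byte at the lowest address.
The bytes are already most-significant first: 0xC4923B3A6764CB9A.
Top bit is set, so as a signed 64-bit value this is 0xC4923B3A6764CB9A − 2^64 = -4282295173647119462.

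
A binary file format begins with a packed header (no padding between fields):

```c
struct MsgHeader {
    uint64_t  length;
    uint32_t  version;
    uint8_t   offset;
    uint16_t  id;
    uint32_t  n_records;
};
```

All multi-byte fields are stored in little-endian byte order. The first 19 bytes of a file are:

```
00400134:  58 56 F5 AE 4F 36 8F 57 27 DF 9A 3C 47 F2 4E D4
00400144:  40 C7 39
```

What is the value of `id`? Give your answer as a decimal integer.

20210

`id` follows `length` (8 B), `version` (4 B), `offset` (1 B), so it starts at offset 8 + 4 + 1 = 13 and occupies 2 bytes.
Bytes at offsets 13..14: F2 4E.
Little-endian: lowest address holds the least-significant byte.
Reassemble most-significant byte first: 4E F2 → 0x4EF2.
0x4EF2 = 20210.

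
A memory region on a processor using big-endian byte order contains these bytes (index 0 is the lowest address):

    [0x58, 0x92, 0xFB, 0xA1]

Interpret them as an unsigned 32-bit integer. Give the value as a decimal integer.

Big-endian: lowest address holds the most-significant byte.
The bytes are already most-significant first: 0x5892FBA1.
0x5892FBA1 = 1486027681.

1486027681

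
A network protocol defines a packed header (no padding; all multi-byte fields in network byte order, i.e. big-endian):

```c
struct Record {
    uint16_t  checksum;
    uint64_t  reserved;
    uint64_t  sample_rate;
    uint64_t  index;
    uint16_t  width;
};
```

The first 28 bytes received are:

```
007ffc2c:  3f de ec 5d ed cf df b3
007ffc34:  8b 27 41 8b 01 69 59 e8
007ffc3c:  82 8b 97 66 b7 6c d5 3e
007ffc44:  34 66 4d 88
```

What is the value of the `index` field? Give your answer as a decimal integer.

`index` follows `checksum` (2 B), `reserved` (8 B), `sample_rate` (8 B), so it starts at offset 2 + 8 + 8 = 18 and occupies 8 bytes.
Bytes at offsets 18..25: 97 66 B7 6C D5 3E 34 66.
Big-endian stores the most-significant byte at the lowest address.
The bytes are already most-significant first: 0x9766B76CD53E3466.
0x9766B76CD53E3466 = 10909608825413579878.

10909608825413579878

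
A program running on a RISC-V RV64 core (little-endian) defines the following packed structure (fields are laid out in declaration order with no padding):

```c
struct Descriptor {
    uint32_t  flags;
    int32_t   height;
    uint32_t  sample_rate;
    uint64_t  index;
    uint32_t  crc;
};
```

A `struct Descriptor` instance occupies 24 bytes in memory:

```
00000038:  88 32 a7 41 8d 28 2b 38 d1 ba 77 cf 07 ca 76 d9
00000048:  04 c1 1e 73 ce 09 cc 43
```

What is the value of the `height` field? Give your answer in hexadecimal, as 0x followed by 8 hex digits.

`height` follows `flags` (4 bytes), so it starts at byte offset 4 and occupies 4 bytes.
Bytes at offsets 4..7: 8D 28 2B 38.
In little-endian order the low byte comes first in memory.
Reassemble most-significant byte first: 38 2B 28 8D → 0x382B288D.

0x382B288D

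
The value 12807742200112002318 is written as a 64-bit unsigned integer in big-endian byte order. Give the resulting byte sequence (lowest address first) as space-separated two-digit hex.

B1 BE 3D AC 34 74 B5 0E

12807742200112002318 in hexadecimal, padded to 64 bits, is 0xB1BE3DAC3474B50E.
Split into bytes (most-significant first): B1 BE 3D AC 34 74 B5 0E.
In big-endian order the high byte comes first in memory.
So the memory order matches the most-significant-first order: B1 BE 3D AC 34 74 B5 0E.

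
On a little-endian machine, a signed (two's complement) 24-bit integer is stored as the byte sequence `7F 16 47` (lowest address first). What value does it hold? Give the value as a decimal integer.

In little-endian order the low byte comes first in memory.
Reassemble most-significant byte first: 47 16 7F → 0x47167F.
0x47167F = 4658815.

4658815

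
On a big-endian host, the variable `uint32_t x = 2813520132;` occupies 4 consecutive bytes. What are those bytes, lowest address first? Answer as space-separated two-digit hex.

A7 B2 E9 04

2813520132 in hexadecimal, padded to 32 bits, is 0xA7B2E904.
Split into bytes (most-significant first): A7 B2 E9 04.
Big-endian: lowest address holds the most-significant byte.
So the memory order matches the most-significant-first order: A7 B2 E9 04.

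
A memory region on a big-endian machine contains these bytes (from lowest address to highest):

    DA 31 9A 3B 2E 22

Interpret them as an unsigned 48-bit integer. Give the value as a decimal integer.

239906575822370

In big-endian order the high byte comes first in memory.
The bytes are already most-significant first: 0xDA319A3B2E22.
0xDA319A3B2E22 = 239906575822370.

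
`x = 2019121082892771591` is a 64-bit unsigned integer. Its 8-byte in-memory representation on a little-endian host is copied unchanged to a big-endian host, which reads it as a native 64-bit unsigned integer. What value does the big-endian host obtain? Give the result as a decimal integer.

2019121082892771591 in 64-bit hexadecimal is 0x1C055BED58536107.
Stored little-endian, the bytes at ascending addresses are 07 61 53 58 ED 5B 05 1C.
Read back as big-endian, the last byte is least significant, giving 0x07615358ED5B051C.
0x07615358ED5B051C = 531797872410821916.

531797872410821916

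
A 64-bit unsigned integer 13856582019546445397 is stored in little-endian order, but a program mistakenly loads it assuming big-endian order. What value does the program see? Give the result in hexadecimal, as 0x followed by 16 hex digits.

13856582019546445397 in 64-bit hexadecimal is 0xC04C77EE74217655.
Stored little-endian, the bytes at ascending addresses are 55 76 21 74 EE 77 4C C0.
Read back as big-endian, the last byte is least significant, giving 0x55762174EE774CC0.

0x55762174EE774CC0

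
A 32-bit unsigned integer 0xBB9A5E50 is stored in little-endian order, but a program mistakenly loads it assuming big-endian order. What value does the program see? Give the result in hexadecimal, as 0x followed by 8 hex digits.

Stored little-endian, the bytes at ascending addresses are 50 5E 9A BB.
Read back as big-endian, the last byte is least significant, giving 0x505E9ABB.

0x505E9ABB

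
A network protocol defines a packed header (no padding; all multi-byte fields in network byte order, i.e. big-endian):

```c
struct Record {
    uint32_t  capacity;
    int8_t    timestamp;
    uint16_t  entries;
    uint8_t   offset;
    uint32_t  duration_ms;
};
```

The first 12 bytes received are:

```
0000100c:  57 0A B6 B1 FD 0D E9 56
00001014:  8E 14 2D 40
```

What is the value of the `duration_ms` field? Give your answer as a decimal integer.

`duration_ms` follows `capacity` (4 B), `timestamp` (1 B), `entries` (2 B), `offset` (1 B), so it starts at offset 4 + 1 + 2 + 1 = 8 and occupies 4 bytes.
Bytes at offsets 8..11: 8E 14 2D 40.
Big-endian stores the most-significant byte at the lowest address.
The bytes are already most-significant first: 0x8E142D40.
0x8E142D40 = 2383686976.

2383686976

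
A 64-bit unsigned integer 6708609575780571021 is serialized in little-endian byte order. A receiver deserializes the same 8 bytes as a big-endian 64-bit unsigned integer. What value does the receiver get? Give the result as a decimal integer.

6708609575780571021 in 64-bit hexadecimal is 0x5D19C4DD8D2F578D.
Stored little-endian, the bytes at ascending addresses are 8D 57 2F 8D DD C4 19 5D.
Read back as big-endian, the last byte is least significant, giving 0x8D572F8DDDC4195D.
0x8D572F8DDDC4195D = 10184661368679176541.

10184661368679176541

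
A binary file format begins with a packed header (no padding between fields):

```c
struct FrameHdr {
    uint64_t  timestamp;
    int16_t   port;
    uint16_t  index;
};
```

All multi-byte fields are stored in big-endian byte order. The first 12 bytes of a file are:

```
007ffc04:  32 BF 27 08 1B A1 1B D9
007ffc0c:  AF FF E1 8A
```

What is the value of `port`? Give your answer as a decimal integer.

`port` follows `timestamp` (8 bytes), so it starts at byte offset 8 and occupies 2 bytes.
Bytes at offsets 8..9: AF FF.
Big-endian stores the most-significant byte at the lowest address.
The bytes are already most-significant first: 0xAFFF.
Top bit is set, so as a signed 16-bit value this is 0xAFFF − 2^16 = -20481.

-20481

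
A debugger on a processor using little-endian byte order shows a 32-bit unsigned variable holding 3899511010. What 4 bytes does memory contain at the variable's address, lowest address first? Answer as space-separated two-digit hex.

E2 D0 6D E8

3899511010 in hexadecimal, padded to 32 bits, is 0xE86DD0E2.
Split into bytes (most-significant first): E8 6D D0 E2.
In little-endian order the low byte comes first in memory.
So at ascending addresses the bytes are E2 D0 6D E8.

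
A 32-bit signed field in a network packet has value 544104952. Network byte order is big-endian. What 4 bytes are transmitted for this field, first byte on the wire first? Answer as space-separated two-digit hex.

20 6E 61 F8

544104952 in hexadecimal, padded to 32 bits, is 0x206E61F8.
Split into bytes (most-significant first): 20 6E 61 F8.
Big-endian: lowest address holds the most-significant byte.
So the memory order matches the most-significant-first order: 20 6E 61 F8.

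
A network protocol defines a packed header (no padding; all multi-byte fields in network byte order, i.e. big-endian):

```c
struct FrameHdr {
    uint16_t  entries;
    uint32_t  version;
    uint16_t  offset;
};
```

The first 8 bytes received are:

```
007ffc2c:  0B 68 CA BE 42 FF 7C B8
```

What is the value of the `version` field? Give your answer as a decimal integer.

3401466623

`version` follows `entries` (2 bytes), so it starts at byte offset 2 and occupies 4 bytes.
Bytes at offsets 2..5: CA BE 42 FF.
Big-endian stores the most-significant byte at the lowest address.
The bytes are already most-significant first: 0xCABE42FF.
0xCABE42FF = 3401466623.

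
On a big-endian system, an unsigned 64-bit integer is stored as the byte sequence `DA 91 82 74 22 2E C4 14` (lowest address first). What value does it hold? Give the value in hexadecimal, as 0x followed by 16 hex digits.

Big-endian: lowest address holds the most-significant byte.
The bytes are already most-significant first: 0xDA918274222EC414.

0xDA918274222EC414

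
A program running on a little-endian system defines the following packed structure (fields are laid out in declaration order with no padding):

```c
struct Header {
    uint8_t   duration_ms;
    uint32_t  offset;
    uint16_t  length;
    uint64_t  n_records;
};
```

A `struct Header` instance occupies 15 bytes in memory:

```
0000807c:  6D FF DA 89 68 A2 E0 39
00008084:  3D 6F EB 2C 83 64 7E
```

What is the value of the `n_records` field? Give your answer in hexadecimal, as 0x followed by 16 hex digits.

0x7E64832CEB6F3D39

`n_records` follows `duration_ms` (1 B), `offset` (4 B), `length` (2 B), so it starts at offset 1 + 4 + 2 = 7 and occupies 8 bytes.
Bytes at offsets 7..14: 39 3D 6F EB 2C 83 64 7E.
In little-endian order the low byte comes first in memory.
Reassemble most-significant byte first: 7E 64 83 2C EB 6F 3D 39 → 0x7E64832CEB6F3D39.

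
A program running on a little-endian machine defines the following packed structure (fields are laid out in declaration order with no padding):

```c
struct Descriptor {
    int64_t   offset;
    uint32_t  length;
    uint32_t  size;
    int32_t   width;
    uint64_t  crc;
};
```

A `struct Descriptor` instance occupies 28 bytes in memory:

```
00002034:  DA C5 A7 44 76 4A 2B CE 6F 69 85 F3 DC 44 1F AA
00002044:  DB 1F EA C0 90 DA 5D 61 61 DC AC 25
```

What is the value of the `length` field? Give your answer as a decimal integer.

`length` follows `offset` (8 bytes), so it starts at byte offset 8 and occupies 4 bytes.
Bytes at offsets 8..11: 6F 69 85 F3.
Little-endian stores the least-significant byte at the lowest address.
Reassemble most-significant byte first: F3 85 69 6F → 0xF385696F.
0xF385696F = 4085606767.

4085606767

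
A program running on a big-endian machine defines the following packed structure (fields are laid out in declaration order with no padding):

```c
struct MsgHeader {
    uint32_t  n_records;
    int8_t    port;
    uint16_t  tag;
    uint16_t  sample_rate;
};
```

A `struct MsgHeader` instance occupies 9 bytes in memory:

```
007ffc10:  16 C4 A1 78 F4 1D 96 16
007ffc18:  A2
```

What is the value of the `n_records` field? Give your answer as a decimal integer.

`n_records` is the first field, at byte offset 0, occupying 4 bytes.
Bytes at offsets 0..3: 16 C4 A1 78.
Big-endian stores the most-significant byte at the lowest address.
The bytes are already most-significant first: 0x16C4A178.
0x16C4A178 = 381985144.

381985144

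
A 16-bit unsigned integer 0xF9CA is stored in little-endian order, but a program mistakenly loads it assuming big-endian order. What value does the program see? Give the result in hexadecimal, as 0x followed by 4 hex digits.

Stored little-endian, the bytes at ascending addresses are CA F9.
Read back as big-endian, the last byte is least significant, giving 0xCAF9.

0xCAF9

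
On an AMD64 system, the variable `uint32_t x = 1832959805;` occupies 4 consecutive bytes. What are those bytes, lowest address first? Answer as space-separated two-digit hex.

3D BF 40 6D

1832959805 in hexadecimal, padded to 32 bits, is 0x6D40BF3D.
Split into bytes (most-significant first): 6D 40 BF 3D.
Little-endian stores the least-significant byte at the lowest address.
So at ascending addresses the bytes are 3D BF 40 6D.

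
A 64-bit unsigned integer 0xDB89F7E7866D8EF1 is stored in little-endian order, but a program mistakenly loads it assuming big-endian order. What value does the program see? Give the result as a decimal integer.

17405970036018350555

Stored little-endian, the bytes at ascending addresses are F1 8E 6D 86 E7 F7 89 DB.
Read back as big-endian, the last byte is least significant, giving 0xF18E6D86E7F789DB.
0xF18E6D86E7F789DB = 17405970036018350555.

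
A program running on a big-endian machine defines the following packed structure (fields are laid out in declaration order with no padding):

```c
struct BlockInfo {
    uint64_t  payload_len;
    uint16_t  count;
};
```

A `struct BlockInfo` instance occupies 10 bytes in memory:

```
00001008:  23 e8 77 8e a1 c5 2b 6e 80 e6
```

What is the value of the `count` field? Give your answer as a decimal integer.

`count` follows `payload_len` (8 bytes), so it starts at byte offset 8 and occupies 2 bytes.
Bytes at offsets 8..9: 80 E6.
Big-endian: lowest address holds the most-significant byte.
The bytes are already most-significant first: 0x80E6.
0x80E6 = 32998.

32998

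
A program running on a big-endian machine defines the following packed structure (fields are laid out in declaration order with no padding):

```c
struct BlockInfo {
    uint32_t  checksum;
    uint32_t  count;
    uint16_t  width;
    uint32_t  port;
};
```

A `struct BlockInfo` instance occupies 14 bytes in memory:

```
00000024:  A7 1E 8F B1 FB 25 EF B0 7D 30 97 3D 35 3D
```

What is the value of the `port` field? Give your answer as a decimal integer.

2537370941

`port` follows `checksum` (4 B), `count` (4 B), `width` (2 B), so it starts at offset 4 + 4 + 2 = 10 and occupies 4 bytes.
Bytes at offsets 10..13: 97 3D 35 3D.
Big-endian stores the most-significant byte at the lowest address.
The bytes are already most-significant first: 0x973D353D.
0x973D353D = 2537370941.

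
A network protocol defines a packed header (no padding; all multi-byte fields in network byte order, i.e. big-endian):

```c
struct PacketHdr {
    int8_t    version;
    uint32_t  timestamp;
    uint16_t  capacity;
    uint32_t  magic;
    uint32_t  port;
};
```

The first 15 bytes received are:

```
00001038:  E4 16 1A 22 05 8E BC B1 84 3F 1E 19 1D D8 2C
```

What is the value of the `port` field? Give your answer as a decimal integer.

421386284

`port` follows `version` (1 B), `timestamp` (4 B), `capacity` (2 B), `magic` (4 B), so it starts at offset 1 + 4 + 2 + 4 = 11 and occupies 4 bytes.
Bytes at offsets 11..14: 19 1D D8 2C.
Big-endian stores the most-significant byte at the lowest address.
The bytes are already most-significant first: 0x191DD82C.
0x191DD82C = 421386284.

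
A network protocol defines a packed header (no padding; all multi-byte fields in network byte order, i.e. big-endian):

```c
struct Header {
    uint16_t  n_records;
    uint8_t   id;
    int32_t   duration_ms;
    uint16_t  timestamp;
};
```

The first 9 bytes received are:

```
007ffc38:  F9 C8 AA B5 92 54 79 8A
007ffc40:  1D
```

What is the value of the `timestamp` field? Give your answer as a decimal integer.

`timestamp` follows `n_records` (2 B), `id` (1 B), `duration_ms` (4 B), so it starts at offset 2 + 1 + 4 = 7 and occupies 2 bytes.
Bytes at offsets 7..8: 8A 1D.
Big-endian stores the most-significant byte at the lowest address.
The bytes are already most-significant first: 0x8A1D.
0x8A1D = 35357.

35357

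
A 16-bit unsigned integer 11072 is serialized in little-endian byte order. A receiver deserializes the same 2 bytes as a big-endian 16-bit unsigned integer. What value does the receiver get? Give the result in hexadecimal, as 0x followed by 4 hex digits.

0x402B

11072 in 16-bit hexadecimal is 0x2B40.
Stored little-endian, the bytes at ascending addresses are 40 2B.
Read back as big-endian, the last byte is least significant, giving 0x402B.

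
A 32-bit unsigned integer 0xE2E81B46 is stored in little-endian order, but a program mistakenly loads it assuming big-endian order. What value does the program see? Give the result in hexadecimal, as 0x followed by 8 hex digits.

0x461BE8E2

Stored little-endian, the bytes at ascending addresses are 46 1B E8 E2.
Read back as big-endian, the last byte is least significant, giving 0x461BE8E2.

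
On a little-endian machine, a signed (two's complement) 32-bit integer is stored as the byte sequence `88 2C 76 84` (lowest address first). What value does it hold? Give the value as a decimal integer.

-2072630136

In little-endian order the low byte comes first in memory.
Reassemble most-significant byte first: 84 76 2C 88 → 0x84762C88.
Top bit is set, so as a signed 32-bit value this is 0x84762C88 − 2^32 = -2072630136.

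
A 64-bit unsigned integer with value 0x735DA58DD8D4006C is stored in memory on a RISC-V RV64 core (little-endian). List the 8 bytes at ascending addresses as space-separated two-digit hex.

Split into bytes (most-significant first): 73 5D A5 8D D8 D4 00 6C.
Little-endian stores the least-significant byte at the lowest address.
So at ascending addresses the bytes are 6C 00 D4 D8 8D A5 5D 73.

6C 00 D4 D8 8D A5 5D 73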